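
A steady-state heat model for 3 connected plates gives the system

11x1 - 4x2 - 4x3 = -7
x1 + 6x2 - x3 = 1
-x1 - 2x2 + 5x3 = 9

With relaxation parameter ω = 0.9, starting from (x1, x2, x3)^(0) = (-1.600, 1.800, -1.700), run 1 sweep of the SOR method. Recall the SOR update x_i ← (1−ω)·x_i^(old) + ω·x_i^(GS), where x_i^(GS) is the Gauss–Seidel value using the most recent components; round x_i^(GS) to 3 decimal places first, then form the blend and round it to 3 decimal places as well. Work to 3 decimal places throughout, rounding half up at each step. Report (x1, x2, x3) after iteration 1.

Iteration 1:
  x1: GS value = (-7 - (-4)·1.800 - (-4)·-1.700) / (11) = -0.600;  x1 ← (1−ω)·-1.600 + ω·-0.600 = -0.700
  x2: GS value = (1 - (1)·-0.700 - (-1)·-1.700) / (6) = 0.000;  x2 ← (1−ω)·1.800 + ω·0.000 = 0.180
  x3: GS value = (9 - (-1)·-0.700 - (-2)·0.180) / (5) = 1.732;  x3 ← (1−ω)·-1.700 + ω·1.732 = 1.389

(-0.700, 0.180, 1.389)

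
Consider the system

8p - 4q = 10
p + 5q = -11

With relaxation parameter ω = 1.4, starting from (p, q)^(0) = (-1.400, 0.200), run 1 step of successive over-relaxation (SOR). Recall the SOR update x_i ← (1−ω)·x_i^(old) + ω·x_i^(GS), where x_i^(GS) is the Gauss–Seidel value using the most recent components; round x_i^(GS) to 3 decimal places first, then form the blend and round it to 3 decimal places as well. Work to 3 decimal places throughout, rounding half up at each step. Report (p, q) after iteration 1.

(2.450, -3.846)

Iteration 1:
  p: GS value = (10 - (-4)·0.200) / (8) = 1.350;  p ← (1−ω)·-1.400 + ω·1.350 = 2.450
  q: GS value = (-11 - (1)·2.450) / (5) = -2.690;  q ← (1−ω)·0.200 + ω·-2.690 = -3.846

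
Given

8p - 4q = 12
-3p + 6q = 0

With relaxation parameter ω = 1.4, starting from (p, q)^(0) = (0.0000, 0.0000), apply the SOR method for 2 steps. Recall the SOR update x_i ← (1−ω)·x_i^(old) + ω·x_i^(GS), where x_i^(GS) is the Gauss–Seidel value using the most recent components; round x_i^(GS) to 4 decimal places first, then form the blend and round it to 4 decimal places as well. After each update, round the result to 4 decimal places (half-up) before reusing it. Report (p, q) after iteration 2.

(2.2890, 1.0143)

Iteration 1:
  p: GS value = (12 - (-4)·0.0000) / (8) = 1.5000;  p ← (1−ω)·0.0000 + ω·1.5000 = 2.1000
  q: GS value = (0 - (-3)·2.1000) / (6) = 1.0500;  q ← (1−ω)·0.0000 + ω·1.0500 = 1.4700
Iteration 2:
  p: GS value = (12 - (-4)·1.4700) / (8) = 2.2350;  p ← (1−ω)·2.1000 + ω·2.2350 = 2.2890
  q: GS value = (0 - (-3)·2.2890) / (6) = 1.1445;  q ← (1−ω)·1.4700 + ω·1.1445 = 1.0143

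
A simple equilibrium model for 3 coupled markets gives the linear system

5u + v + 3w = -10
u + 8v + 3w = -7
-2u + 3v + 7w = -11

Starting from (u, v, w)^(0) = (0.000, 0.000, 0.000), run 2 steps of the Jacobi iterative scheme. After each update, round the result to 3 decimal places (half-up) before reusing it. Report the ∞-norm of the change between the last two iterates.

Iteration 1:
  u = (-10 - (1)·0.000 - (3)·0.000) / (5) = -2.000
  v = (-7 - (1)·0.000 - (3)·0.000) / (8) = -0.875
  w = (-11 - (-2)·0.000 - (3)·0.000) / (7) = -1.571
Iteration 2:
  u = (-10 - (1)·-0.875 - (3)·-1.571) / (5) = -0.882
  v = (-7 - (1)·-2.000 - (3)·-1.571) / (8) = -0.036
  w = (-11 - (-2)·-2.000 - (3)·-0.875) / (7) = -1.768
Change: (1.118, 0.839, -0.197) → max |·| = 1.118

1.118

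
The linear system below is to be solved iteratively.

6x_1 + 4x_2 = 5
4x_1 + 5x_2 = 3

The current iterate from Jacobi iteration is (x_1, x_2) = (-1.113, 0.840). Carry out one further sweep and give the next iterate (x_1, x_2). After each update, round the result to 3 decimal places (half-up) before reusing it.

One sweep:
  x_1 = (5 - (4)·0.840) / (6) = 0.273
  x_2 = (3 - (4)·-1.113) / (5) = 1.490

(0.273, 1.490)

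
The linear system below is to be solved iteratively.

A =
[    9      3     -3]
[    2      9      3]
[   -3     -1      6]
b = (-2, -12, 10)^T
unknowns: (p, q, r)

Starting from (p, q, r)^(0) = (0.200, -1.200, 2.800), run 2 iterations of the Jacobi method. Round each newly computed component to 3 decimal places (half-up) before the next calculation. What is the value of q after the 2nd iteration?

Iteration 1:
  p = (-2 - (3)·-1.200 - (-3)·2.800) / (9) = 1.111
  q = (-12 - (2)·0.200 - (3)·2.800) / (9) = -2.311
  r = (10 - (-3)·0.200 - (-1)·-1.200) / (6) = 1.567
Iteration 2:
  p = (-2 - (3)·-2.311 - (-3)·1.567) / (9) = 1.070
  q = (-12 - (2)·1.111 - (3)·1.567) / (9) = -2.103
  r = (10 - (-3)·1.111 - (-1)·-2.311) / (6) = 1.837

-2.103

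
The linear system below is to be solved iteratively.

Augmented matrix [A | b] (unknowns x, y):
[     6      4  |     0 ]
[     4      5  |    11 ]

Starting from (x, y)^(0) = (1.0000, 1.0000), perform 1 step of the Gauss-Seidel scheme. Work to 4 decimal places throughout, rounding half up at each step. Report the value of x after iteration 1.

-0.6667

Iteration 1:
  x = (0 - (4)·1.0000) / (6) = -0.6667
  y = (11 - (4)·-0.6667) / (5) = 2.7334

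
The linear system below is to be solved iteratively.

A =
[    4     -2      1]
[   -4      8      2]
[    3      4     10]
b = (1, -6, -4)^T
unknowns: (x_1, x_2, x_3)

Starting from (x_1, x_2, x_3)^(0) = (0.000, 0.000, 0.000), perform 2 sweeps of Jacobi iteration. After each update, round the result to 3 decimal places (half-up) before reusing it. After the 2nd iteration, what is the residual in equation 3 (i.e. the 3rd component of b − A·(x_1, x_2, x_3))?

Iteration 1:
  x_1 = (1 - (-2)·0.000 - (1)·0.000) / (4) = 0.250
  x_2 = (-6 - (-4)·0.000 - (2)·0.000) / (8) = -0.750
  x_3 = (-4 - (3)·0.000 - (4)·0.000) / (10) = -0.400
Iteration 2:
  x_1 = (1 - (-2)·-0.750 - (1)·-0.400) / (4) = -0.025
  x_2 = (-6 - (-4)·0.250 - (2)·-0.400) / (8) = -0.525
  x_3 = (-4 - (3)·0.250 - (4)·-0.750) / (10) = -0.175
Residual b − A·x = (0.225, -1.550, -0.075)

-0.075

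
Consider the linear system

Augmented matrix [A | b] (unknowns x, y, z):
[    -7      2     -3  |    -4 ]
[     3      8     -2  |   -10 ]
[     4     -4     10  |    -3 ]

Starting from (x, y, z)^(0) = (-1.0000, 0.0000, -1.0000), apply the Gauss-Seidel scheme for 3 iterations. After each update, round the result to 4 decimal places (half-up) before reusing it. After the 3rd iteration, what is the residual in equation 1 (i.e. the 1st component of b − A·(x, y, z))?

0.0224

Iteration 1:
  x = (-4 - (2)·0.0000 - (-3)·-1.0000) / (-7) = 1.0000
  y = (-10 - (3)·1.0000 - (-2)·-1.0000) / (8) = -1.8750
  z = (-3 - (4)·1.0000 - (-4)·-1.8750) / (10) = -1.4500
Iteration 2:
  x = (-4 - (2)·-1.8750 - (-3)·-1.4500) / (-7) = 0.6571
  y = (-10 - (3)·0.6571 - (-2)·-1.4500) / (8) = -1.8589
  z = (-3 - (4)·0.6571 - (-4)·-1.8589) / (10) = -1.3064
Iteration 3:
  x = (-4 - (2)·-1.8589 - (-3)·-1.3064) / (-7) = 0.6002
  y = (-10 - (3)·0.6002 - (-2)·-1.3064) / (8) = -1.8017
  z = (-3 - (4)·0.6002 - (-4)·-1.8017) / (10) = -1.2608
Residual b − A·x = (0.0224, 0.0914, 0.0004)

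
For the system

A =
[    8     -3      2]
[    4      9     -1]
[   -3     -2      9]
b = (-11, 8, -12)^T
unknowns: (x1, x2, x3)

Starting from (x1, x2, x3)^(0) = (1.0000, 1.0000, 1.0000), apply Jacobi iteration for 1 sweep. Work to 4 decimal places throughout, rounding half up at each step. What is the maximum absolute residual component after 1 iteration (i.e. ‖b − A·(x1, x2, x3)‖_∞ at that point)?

7.6386

Iteration 1:
  x1 = (-11 - (-3)·1.0000 - (2)·1.0000) / (8) = -1.2500
  x2 = (8 - (4)·1.0000 - (-1)·1.0000) / (9) = 0.5556
  x3 = (-12 - (-3)·1.0000 - (-2)·1.0000) / (9) = -0.7778
Residual b − A·x = (2.2224, 7.2218, -7.6386); ∞-norm = 7.6386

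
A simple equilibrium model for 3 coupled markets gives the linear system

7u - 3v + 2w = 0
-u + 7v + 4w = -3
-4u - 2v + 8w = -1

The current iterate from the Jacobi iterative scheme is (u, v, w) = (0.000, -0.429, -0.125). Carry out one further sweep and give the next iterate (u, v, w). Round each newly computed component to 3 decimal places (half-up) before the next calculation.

One sweep:
  u = (0 - (-3)·-0.429 - (2)·-0.125) / (7) = -0.148
  v = (-3 - (-1)·0.000 - (4)·-0.125) / (7) = -0.357
  w = (-1 - (-4)·0.000 - (-2)·-0.429) / (8) = -0.232

(-0.148, -0.357, -0.232)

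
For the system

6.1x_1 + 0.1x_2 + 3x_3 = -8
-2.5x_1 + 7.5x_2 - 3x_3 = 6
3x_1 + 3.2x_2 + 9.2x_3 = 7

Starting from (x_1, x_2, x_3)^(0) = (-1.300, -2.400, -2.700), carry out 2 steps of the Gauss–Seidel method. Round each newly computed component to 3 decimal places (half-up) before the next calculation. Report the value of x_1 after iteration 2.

Iteration 1:
  x_1 = (-8 - (0.1)·-2.400 - (3)·-2.700) / (6.1) = 0.056
  x_2 = (6 - (-2.5)·0.056 - (-3)·-2.700) / (7.5) = -0.261
  x_3 = (7 - (3)·0.056 - (3.2)·-0.261) / (9.2) = 0.833
Iteration 2:
  x_1 = (-8 - (0.1)·-0.261 - (3)·0.833) / (6.1) = -1.717
  x_2 = (6 - (-2.5)·-1.717 - (-3)·0.833) / (7.5) = 0.561
  x_3 = (7 - (3)·-1.717 - (3.2)·0.561) / (9.2) = 1.126

-1.717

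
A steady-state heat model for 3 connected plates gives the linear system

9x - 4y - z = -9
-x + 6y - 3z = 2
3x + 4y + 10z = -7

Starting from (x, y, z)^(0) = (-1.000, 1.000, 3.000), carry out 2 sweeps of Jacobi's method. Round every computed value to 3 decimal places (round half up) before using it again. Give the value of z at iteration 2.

Iteration 1:
  x = (-9 - (-4)·1.000 - (-1)·3.000) / (9) = -0.222
  y = (2 - (-1)·-1.000 - (-3)·3.000) / (6) = 1.667
  z = (-7 - (3)·-1.000 - (4)·1.000) / (10) = -0.800
Iteration 2:
  x = (-9 - (-4)·1.667 - (-1)·-0.800) / (9) = -0.348
  y = (2 - (-1)·-0.222 - (-3)·-0.800) / (6) = -0.104
  z = (-7 - (3)·-0.222 - (4)·1.667) / (10) = -1.300

-1.300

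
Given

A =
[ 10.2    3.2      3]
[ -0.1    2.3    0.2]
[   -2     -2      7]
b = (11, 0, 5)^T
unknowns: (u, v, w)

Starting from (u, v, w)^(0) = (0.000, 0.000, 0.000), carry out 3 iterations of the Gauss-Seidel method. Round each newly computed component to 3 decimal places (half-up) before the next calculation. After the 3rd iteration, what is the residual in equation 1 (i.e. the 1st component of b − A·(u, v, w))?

-0.109

Iteration 1:
  u = (11 - (3.2)·0.000 - (3)·0.000) / (10.2) = 1.078
  v = (0 - (-0.1)·1.078 - (0.2)·0.000) / (2.3) = 0.047
  w = (5 - (-2)·1.078 - (-2)·0.047) / (7) = 1.036
Iteration 2:
  u = (11 - (3.2)·0.047 - (3)·1.036) / (10.2) = 0.759
  v = (0 - (-0.1)·0.759 - (0.2)·1.036) / (2.3) = -0.057
  w = (5 - (-2)·0.759 - (-2)·-0.057) / (7) = 0.915
Iteration 3:
  u = (11 - (3.2)·-0.057 - (3)·0.915) / (10.2) = 0.827
  v = (0 - (-0.1)·0.827 - (0.2)·0.915) / (2.3) = -0.044
  w = (5 - (-2)·0.827 - (-2)·-0.044) / (7) = 0.938
Residual b − A·x = (-0.109, -0.004, 0.000)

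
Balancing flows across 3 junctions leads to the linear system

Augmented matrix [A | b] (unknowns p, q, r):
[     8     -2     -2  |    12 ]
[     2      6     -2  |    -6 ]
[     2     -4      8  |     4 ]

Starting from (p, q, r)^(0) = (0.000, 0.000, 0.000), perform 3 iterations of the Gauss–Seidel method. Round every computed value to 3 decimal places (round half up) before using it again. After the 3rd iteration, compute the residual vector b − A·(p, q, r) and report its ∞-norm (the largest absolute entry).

Iteration 1:
  p = (12 - (-2)·0.000 - (-2)·0.000) / (8) = 1.500
  q = (-6 - (2)·1.500 - (-2)·0.000) / (6) = -1.500
  r = (4 - (2)·1.500 - (-4)·-1.500) / (8) = -0.625
Iteration 2:
  p = (12 - (-2)·-1.500 - (-2)·-0.625) / (8) = 0.969
  q = (-6 - (2)·0.969 - (-2)·-0.625) / (6) = -1.531
  r = (4 - (2)·0.969 - (-4)·-1.531) / (8) = -0.508
Iteration 3:
  p = (12 - (-2)·-1.531 - (-2)·-0.508) / (8) = 0.990
  q = (-6 - (2)·0.990 - (-2)·-0.508) / (6) = -1.499
  r = (4 - (2)·0.990 - (-4)·-1.499) / (8) = -0.497
Residual b − A·x = (0.088, 0.020, 0.000); ∞-norm = 0.088

0.088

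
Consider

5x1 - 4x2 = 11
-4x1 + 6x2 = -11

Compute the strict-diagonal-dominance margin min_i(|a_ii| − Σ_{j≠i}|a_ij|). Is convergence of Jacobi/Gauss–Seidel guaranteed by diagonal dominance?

1

row 1: |5| − (4) = 1
row 2: |6| − (4) = 2
minimum over rows = 1 → strictly diagonally dominant (convergence guaranteed)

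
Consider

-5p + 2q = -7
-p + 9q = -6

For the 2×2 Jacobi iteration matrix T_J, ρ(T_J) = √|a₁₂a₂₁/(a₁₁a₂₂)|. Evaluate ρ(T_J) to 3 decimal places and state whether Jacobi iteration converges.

a₁₂a₂₁/(a₁₁a₂₂) = (2)·(-1) / ((-5)·(9)) = 0.044444
ρ = √|0.044444| = √0.044444 = 0.211
ρ < 1, so Jacobi converges

0.211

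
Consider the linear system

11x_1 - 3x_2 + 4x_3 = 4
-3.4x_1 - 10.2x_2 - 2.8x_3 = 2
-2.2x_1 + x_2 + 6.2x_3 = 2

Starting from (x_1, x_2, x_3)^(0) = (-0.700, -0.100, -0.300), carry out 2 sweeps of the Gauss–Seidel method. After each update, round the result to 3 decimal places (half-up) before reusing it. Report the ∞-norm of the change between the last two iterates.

Iteration 1:
  x_1 = (4 - (-3)·-0.100 - (4)·-0.300) / (11) = 0.445
  x_2 = (2 - (-3.4)·0.445 - (-2.8)·-0.300) / (-10.2) = -0.262
  x_3 = (2 - (-2.2)·0.445 - (1)·-0.262) / (6.2) = 0.523
Iteration 2:
  x_1 = (4 - (-3)·-0.262 - (4)·0.523) / (11) = 0.102
  x_2 = (2 - (-3.4)·0.102 - (-2.8)·0.523) / (-10.2) = -0.374
  x_3 = (2 - (-2.2)·0.102 - (1)·-0.374) / (6.2) = 0.419
Change: (-0.343, -0.112, -0.104) → max |·| = 0.343

0.343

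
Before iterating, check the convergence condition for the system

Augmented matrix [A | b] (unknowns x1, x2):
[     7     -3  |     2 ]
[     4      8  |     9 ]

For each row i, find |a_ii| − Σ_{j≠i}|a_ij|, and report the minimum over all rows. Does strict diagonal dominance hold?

row 1: |7| − (3) = 4
row 2: |8| − (4) = 4
minimum over rows = 4 → strictly diagonally dominant (convergence guaranteed)

4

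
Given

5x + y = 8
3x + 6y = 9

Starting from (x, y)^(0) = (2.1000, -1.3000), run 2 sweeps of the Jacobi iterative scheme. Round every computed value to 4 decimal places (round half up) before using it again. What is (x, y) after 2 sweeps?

Iteration 1:
  x = (8 - (1)·-1.3000) / (5) = 1.8600
  y = (9 - (3)·2.1000) / (6) = 0.4500
Iteration 2:
  x = (8 - (1)·0.4500) / (5) = 1.5100
  y = (9 - (3)·1.8600) / (6) = 0.5700

(1.5100, 0.5700)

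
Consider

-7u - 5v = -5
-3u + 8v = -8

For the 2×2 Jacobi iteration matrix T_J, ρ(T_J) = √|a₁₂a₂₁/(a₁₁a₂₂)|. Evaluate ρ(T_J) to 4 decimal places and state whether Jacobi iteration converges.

0.5175

a₁₂a₂₁/(a₁₁a₂₂) = (-5)·(-3) / ((-7)·(8)) = -0.267857
ρ = √|-0.267857| = √0.267857 = 0.5175
ρ < 1, so Jacobi converges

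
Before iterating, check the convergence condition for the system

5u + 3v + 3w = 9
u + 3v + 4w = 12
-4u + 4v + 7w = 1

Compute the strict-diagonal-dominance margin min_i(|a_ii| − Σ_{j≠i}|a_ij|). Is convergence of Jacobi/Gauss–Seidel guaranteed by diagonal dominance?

row 1: |5| − (3+3) = -1
row 2: |3| − (1+4) = -2
row 3: |7| − (4+4) = -1
minimum over rows = -2 → not strictly diagonally dominant

-2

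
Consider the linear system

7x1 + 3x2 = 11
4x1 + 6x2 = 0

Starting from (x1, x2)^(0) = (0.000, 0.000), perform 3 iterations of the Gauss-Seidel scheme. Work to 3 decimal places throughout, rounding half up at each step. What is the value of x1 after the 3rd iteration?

Iteration 1:
  x1 = (11 - (3)·0.000) / (7) = 1.571
  x2 = (0 - (4)·1.571) / (6) = -1.047
Iteration 2:
  x1 = (11 - (3)·-1.047) / (7) = 2.020
  x2 = (0 - (4)·2.020) / (6) = -1.347
Iteration 3:
  x1 = (11 - (3)·-1.347) / (7) = 2.149
  x2 = (0 - (4)·2.149) / (6) = -1.433

2.149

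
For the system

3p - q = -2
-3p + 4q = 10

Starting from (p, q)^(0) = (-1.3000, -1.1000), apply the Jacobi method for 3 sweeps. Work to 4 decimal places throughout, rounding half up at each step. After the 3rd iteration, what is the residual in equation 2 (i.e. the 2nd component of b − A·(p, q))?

Iteration 1:
  p = (-2 - (-1)·-1.1000) / (3) = -1.0333
  q = (10 - (-3)·-1.3000) / (4) = 1.5250
Iteration 2:
  p = (-2 - (-1)·1.5250) / (3) = -0.1583
  q = (10 - (-3)·-1.0333) / (4) = 1.7250
Iteration 3:
  p = (-2 - (-1)·1.7250) / (3) = -0.0917
  q = (10 - (-3)·-0.1583) / (4) = 2.3813
Residual b − A·x = (0.6564, 0.1997)

0.1997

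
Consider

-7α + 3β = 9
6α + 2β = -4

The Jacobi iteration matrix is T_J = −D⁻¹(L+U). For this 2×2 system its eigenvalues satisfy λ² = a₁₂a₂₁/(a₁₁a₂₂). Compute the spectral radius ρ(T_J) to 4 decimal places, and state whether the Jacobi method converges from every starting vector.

1.1339

a₁₂a₂₁/(a₁₁a₂₂) = (3)·(6) / ((-7)·(2)) = -1.285714
ρ = √|-1.285714| = √1.285714 = 1.1339
ρ > 1, so Jacobi diverges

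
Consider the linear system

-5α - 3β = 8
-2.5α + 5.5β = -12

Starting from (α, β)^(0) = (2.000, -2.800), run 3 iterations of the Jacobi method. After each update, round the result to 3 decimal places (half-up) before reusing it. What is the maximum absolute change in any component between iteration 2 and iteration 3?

Iteration 1:
  α = (8 - (-3)·-2.800) / (-5) = 0.080
  β = (-12 - (-2.5)·2.000) / (5.5) = -1.273
Iteration 2:
  α = (8 - (-3)·-1.273) / (-5) = -0.836
  β = (-12 - (-2.5)·0.080) / (5.5) = -2.145
Iteration 3:
  α = (8 - (-3)·-2.145) / (-5) = -0.313
  β = (-12 - (-2.5)·-0.836) / (5.5) = -2.562
Change: (0.523, -0.417) → max |·| = 0.523

0.523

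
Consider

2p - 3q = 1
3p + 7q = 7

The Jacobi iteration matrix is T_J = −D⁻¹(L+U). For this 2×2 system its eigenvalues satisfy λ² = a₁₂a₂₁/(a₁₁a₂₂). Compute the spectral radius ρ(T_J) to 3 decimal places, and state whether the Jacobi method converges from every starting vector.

a₁₂a₂₁/(a₁₁a₂₂) = (-3)·(3) / ((2)·(7)) = -0.642857
ρ = √|-0.642857| = √0.642857 = 0.802
ρ < 1, so Jacobi converges

0.802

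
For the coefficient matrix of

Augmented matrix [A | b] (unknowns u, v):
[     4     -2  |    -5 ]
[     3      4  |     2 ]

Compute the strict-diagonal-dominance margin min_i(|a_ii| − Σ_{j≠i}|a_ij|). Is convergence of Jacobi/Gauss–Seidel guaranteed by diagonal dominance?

row 1: |4| − (2) = 2
row 2: |4| − (3) = 1
minimum over rows = 1 → strictly diagonally dominant (convergence guaranteed)

1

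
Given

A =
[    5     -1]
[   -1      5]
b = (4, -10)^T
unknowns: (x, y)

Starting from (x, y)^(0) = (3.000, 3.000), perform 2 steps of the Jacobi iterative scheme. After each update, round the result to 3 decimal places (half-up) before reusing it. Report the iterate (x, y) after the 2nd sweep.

(0.520, -1.720)

Iteration 1:
  x = (4 - (-1)·3.000) / (5) = 1.400
  y = (-10 - (-1)·3.000) / (5) = -1.400
Iteration 2:
  x = (4 - (-1)·-1.400) / (5) = 0.520
  y = (-10 - (-1)·1.400) / (5) = -1.720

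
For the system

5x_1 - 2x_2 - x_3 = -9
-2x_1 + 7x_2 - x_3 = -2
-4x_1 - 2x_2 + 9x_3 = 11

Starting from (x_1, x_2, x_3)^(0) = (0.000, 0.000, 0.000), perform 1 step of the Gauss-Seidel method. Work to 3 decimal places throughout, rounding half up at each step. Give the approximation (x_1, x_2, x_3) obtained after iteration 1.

Iteration 1:
  x_1 = (-9 - (-2)·0.000 - (-1)·0.000) / (5) = -1.800
  x_2 = (-2 - (-2)·-1.800 - (-1)·0.000) / (7) = -0.800
  x_3 = (11 - (-4)·-1.800 - (-2)·-0.800) / (9) = 0.244

(-1.800, -0.800, 0.244)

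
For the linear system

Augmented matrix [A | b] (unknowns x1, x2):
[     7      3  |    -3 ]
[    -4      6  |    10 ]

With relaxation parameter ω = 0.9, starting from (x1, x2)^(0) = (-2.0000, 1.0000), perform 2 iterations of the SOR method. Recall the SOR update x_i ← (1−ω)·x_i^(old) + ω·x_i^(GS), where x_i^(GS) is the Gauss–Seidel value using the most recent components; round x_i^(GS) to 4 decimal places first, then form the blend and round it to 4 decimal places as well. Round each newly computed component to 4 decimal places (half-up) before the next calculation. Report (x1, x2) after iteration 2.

(-0.8752, 1.0766)

Iteration 1:
  x1: GS value = (-3 - (3)·1.0000) / (7) = -0.8571;  x1 ← (1−ω)·-2.0000 + ω·-0.8571 = -0.9714
  x2: GS value = (10 - (-4)·-0.9714) / (6) = 1.0191;  x2 ← (1−ω)·1.0000 + ω·1.0191 = 1.0172
Iteration 2:
  x1: GS value = (-3 - (3)·1.0172) / (7) = -0.8645;  x1 ← (1−ω)·-0.9714 + ω·-0.8645 = -0.8752
  x2: GS value = (10 - (-4)·-0.8752) / (6) = 1.0832;  x2 ← (1−ω)·1.0172 + ω·1.0832 = 1.0766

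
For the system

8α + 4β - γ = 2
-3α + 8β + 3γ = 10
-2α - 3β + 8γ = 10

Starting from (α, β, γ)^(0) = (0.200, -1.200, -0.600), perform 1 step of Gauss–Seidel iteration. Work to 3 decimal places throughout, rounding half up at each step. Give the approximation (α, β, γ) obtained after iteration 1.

Iteration 1:
  α = (2 - (4)·-1.200 - (-1)·-0.600) / (8) = 0.775
  β = (10 - (-3)·0.775 - (3)·-0.600) / (8) = 1.766
  γ = (10 - (-2)·0.775 - (-3)·1.766) / (8) = 2.106

(0.775, 1.766, 2.106)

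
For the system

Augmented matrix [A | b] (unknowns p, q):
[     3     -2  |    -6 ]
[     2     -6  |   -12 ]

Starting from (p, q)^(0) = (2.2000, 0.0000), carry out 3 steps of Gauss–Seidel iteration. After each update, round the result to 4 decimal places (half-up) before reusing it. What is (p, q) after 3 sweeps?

(-0.9136, 1.6955)

Iteration 1:
  p = (-6 - (-2)·0.0000) / (3) = -2.0000
  q = (-12 - (2)·-2.0000) / (-6) = 1.3333
Iteration 2:
  p = (-6 - (-2)·1.3333) / (3) = -1.1111
  q = (-12 - (2)·-1.1111) / (-6) = 1.6296
Iteration 3:
  p = (-6 - (-2)·1.6296) / (3) = -0.9136
  q = (-12 - (2)·-0.9136) / (-6) = 1.6955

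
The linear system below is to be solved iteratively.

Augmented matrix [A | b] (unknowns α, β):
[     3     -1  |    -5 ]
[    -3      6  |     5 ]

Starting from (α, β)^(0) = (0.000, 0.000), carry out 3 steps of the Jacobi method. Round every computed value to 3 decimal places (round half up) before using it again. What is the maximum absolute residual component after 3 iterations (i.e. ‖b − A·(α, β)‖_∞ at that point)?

Iteration 1:
  α = (-5 - (-1)·0.000) / (3) = -1.667
  β = (5 - (-3)·0.000) / (6) = 0.833
Iteration 2:
  α = (-5 - (-1)·0.833) / (3) = -1.389
  β = (5 - (-3)·-1.667) / (6) = 0.000
Iteration 3:
  α = (-5 - (-1)·0.000) / (3) = -1.667
  β = (5 - (-3)·-1.389) / (6) = 0.139
Residual b − A·x = (0.140, -0.835); ∞-norm = 0.835

0.835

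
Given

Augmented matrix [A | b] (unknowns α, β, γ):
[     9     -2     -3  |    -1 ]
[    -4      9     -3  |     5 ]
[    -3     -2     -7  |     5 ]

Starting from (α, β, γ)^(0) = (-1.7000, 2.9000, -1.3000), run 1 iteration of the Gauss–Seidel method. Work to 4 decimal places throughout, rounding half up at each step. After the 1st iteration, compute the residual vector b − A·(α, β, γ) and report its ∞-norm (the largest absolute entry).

3.9810

Iteration 1:
  α = (-1 - (-2)·2.9000 - (-3)·-1.3000) / (9) = 0.1000
  β = (5 - (-4)·0.1000 - (-3)·-1.3000) / (9) = 0.1667
  γ = (5 - (-3)·0.1000 - (-2)·0.1667) / (-7) = -0.8048
Residual b − A·x = (-3.9810, 1.4853, -0.0002); ∞-norm = 3.9810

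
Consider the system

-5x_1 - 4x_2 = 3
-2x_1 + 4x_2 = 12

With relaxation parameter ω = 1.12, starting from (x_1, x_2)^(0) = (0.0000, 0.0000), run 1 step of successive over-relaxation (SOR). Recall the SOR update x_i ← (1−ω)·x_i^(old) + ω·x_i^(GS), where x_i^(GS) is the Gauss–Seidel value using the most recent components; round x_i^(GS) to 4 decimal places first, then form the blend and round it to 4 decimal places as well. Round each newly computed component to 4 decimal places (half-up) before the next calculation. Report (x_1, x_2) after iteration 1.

Iteration 1:
  x_1: GS value = (3 - (-4)·0.0000) / (-5) = -0.6000;  x_1 ← (1−ω)·0.0000 + ω·-0.6000 = -0.6720
  x_2: GS value = (12 - (-2)·-0.6720) / (4) = 2.6640;  x_2 ← (1−ω)·0.0000 + ω·2.6640 = 2.9837

(-0.6720, 2.9837)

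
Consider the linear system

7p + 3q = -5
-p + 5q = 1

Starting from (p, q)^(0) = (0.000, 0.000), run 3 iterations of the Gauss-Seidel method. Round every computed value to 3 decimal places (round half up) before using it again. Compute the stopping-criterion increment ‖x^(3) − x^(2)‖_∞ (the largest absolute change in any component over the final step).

Iteration 1:
  p = (-5 - (3)·0.000) / (7) = -0.714
  q = (1 - (-1)·-0.714) / (5) = 0.057
Iteration 2:
  p = (-5 - (3)·0.057) / (7) = -0.739
  q = (1 - (-1)·-0.739) / (5) = 0.052
Iteration 3:
  p = (-5 - (3)·0.052) / (7) = -0.737
  q = (1 - (-1)·-0.737) / (5) = 0.053
Change: (0.002, 0.001) → max |·| = 0.002

0.002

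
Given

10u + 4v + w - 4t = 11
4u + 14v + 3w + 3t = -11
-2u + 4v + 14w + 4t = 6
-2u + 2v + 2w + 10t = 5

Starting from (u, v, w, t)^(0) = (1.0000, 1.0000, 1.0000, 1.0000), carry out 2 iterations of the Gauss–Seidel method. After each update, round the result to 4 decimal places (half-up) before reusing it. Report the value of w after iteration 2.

0.9469

Iteration 1:
  u = (11 - (4)·1.0000 - (1)·1.0000 - (-4)·1.0000) / (10) = 1.0000
  v = (-11 - (4)·1.0000 - (3)·1.0000 - (3)·1.0000) / (14) = -1.5000
  w = (6 - (-2)·1.0000 - (4)·-1.5000 - (4)·1.0000) / (14) = 0.7143
  t = (5 - (-2)·1.0000 - (2)·-1.5000 - (2)·0.7143) / (10) = 0.8571
Iteration 2:
  u = (11 - (4)·-1.5000 - (1)·0.7143 - (-4)·0.8571) / (10) = 1.9714
  v = (-11 - (4)·1.9714 - (3)·0.7143 - (3)·0.8571) / (14) = -1.6857
  w = (6 - (-2)·1.9714 - (4)·-1.6857 - (4)·0.8571) / (14) = 0.9469
  t = (5 - (-2)·1.9714 - (2)·-1.6857 - (2)·0.9469) / (10) = 1.0420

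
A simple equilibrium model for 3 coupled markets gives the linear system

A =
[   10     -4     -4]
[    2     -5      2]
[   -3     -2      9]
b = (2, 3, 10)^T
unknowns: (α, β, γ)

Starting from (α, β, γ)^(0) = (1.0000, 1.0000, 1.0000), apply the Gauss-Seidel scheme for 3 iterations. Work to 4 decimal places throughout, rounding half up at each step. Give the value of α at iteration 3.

Iteration 1:
  α = (2 - (-4)·1.0000 - (-4)·1.0000) / (10) = 1.0000
  β = (3 - (2)·1.0000 - (2)·1.0000) / (-5) = 0.2000
  γ = (10 - (-3)·1.0000 - (-2)·0.2000) / (9) = 1.4889
Iteration 2:
  α = (2 - (-4)·0.2000 - (-4)·1.4889) / (10) = 0.8756
  β = (3 - (2)·0.8756 - (2)·1.4889) / (-5) = 0.3458
  γ = (10 - (-3)·0.8756 - (-2)·0.3458) / (9) = 1.4798
Iteration 3:
  α = (2 - (-4)·0.3458 - (-4)·1.4798) / (10) = 0.9302
  β = (3 - (2)·0.9302 - (2)·1.4798) / (-5) = 0.3640
  γ = (10 - (-3)·0.9302 - (-2)·0.3640) / (9) = 1.5021

0.9302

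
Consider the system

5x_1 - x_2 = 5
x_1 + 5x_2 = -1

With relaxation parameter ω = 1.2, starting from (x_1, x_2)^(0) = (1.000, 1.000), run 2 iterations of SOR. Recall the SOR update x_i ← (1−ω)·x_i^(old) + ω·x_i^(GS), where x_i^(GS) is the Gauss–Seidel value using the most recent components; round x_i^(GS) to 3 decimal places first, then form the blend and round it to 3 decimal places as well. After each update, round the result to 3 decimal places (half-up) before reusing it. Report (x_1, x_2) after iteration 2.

(0.774, -0.278)

Iteration 1:
  x_1: GS value = (5 - (-1)·1.000) / (5) = 1.200;  x_1 ← (1−ω)·1.000 + ω·1.200 = 1.240
  x_2: GS value = (-1 - (1)·1.240) / (5) = -0.448;  x_2 ← (1−ω)·1.000 + ω·-0.448 = -0.738
Iteration 2:
  x_1: GS value = (5 - (-1)·-0.738) / (5) = 0.852;  x_1 ← (1−ω)·1.240 + ω·0.852 = 0.774
  x_2: GS value = (-1 - (1)·0.774) / (5) = -0.355;  x_2 ← (1−ω)·-0.738 + ω·-0.355 = -0.278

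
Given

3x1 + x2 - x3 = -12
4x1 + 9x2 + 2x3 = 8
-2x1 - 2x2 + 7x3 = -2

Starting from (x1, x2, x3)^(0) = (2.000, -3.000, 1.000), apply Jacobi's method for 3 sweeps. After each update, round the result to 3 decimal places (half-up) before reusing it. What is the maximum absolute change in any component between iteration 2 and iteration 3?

0.988

Iteration 1:
  x1 = (-12 - (1)·-3.000 - (-1)·1.000) / (3) = -2.667
  x2 = (8 - (4)·2.000 - (2)·1.000) / (9) = -0.222
  x3 = (-2 - (-2)·2.000 - (-2)·-3.000) / (7) = -0.571
Iteration 2:
  x1 = (-12 - (1)·-0.222 - (-1)·-0.571) / (3) = -4.116
  x2 = (8 - (4)·-2.667 - (2)·-0.571) / (9) = 2.201
  x3 = (-2 - (-2)·-2.667 - (-2)·-0.222) / (7) = -1.111
Iteration 3:
  x1 = (-12 - (1)·2.201 - (-1)·-1.111) / (3) = -5.104
  x2 = (8 - (4)·-4.116 - (2)·-1.111) / (9) = 2.965
  x3 = (-2 - (-2)·-4.116 - (-2)·2.201) / (7) = -0.833
Change: (-0.988, 0.764, 0.278) → max |·| = 0.988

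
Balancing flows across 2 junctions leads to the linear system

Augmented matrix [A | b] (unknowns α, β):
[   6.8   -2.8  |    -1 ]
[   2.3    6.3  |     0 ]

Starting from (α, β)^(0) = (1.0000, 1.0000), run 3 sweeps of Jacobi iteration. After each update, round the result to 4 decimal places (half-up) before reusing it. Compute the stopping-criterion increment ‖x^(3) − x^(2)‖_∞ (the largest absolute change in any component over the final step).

Iteration 1:
  α = (-1 - (-2.8)·1.0000) / (6.8) = 0.2647
  β = (0 - (2.3)·1.0000) / (6.3) = -0.3651
Iteration 2:
  α = (-1 - (-2.8)·-0.3651) / (6.8) = -0.2974
  β = (0 - (2.3)·0.2647) / (6.3) = -0.0966
Iteration 3:
  α = (-1 - (-2.8)·-0.0966) / (6.8) = -0.1868
  β = (0 - (2.3)·-0.2974) / (6.3) = 0.1086
Change: (0.1106, 0.2052) → max |·| = 0.2052

0.2052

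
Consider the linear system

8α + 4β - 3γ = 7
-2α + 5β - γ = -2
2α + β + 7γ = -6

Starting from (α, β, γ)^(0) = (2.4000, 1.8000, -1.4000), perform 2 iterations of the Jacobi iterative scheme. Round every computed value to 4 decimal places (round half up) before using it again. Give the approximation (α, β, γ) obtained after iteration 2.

Iteration 1:
  α = (7 - (4)·1.8000 - (-3)·-1.4000) / (8) = -0.5500
  β = (-2 - (-2)·2.4000 - (-1)·-1.4000) / (5) = 0.2800
  γ = (-6 - (2)·2.4000 - (1)·1.8000) / (7) = -1.8000
Iteration 2:
  α = (7 - (4)·0.2800 - (-3)·-1.8000) / (8) = 0.0600
  β = (-2 - (-2)·-0.5500 - (-1)·-1.8000) / (5) = -0.9800
  γ = (-6 - (2)·-0.5500 - (1)·0.2800) / (7) = -0.7400

(0.0600, -0.9800, -0.7400)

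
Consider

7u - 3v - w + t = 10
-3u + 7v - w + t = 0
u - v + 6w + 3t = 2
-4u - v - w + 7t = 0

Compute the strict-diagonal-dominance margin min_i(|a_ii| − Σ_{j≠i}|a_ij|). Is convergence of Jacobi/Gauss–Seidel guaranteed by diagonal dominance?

row 1: |7| − (3+1+1) = 2
row 2: |7| − (3+1+1) = 2
row 3: |6| − (1+1+3) = 1
row 4: |7| − (4+1+1) = 1
minimum over rows = 1 → strictly diagonally dominant (convergence guaranteed)

1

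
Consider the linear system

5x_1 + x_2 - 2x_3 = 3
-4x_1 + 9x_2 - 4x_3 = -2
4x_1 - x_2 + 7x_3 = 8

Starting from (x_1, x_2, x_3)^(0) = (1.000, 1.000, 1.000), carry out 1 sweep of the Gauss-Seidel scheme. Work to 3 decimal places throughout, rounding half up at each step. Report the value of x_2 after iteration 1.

Iteration 1:
  x_1 = (3 - (1)·1.000 - (-2)·1.000) / (5) = 0.800
  x_2 = (-2 - (-4)·0.800 - (-4)·1.000) / (9) = 0.578
  x_3 = (8 - (4)·0.800 - (-1)·0.578) / (7) = 0.768

0.578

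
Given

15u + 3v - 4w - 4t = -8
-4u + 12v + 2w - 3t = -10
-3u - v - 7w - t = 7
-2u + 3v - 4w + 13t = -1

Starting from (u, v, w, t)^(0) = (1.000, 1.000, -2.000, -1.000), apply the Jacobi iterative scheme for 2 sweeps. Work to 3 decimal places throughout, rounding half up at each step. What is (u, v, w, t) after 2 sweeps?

(-1.036, -1.298, -0.174, -0.656)

Iteration 1:
  u = (-8 - (3)·1.000 - (-4)·-2.000 - (-4)·-1.000) / (15) = -1.533
  v = (-10 - (-4)·1.000 - (2)·-2.000 - (-3)·-1.000) / (12) = -0.417
  w = (7 - (-3)·1.000 - (-1)·1.000 - (-1)·-1.000) / (-7) = -1.429
  t = (-1 - (-2)·1.000 - (3)·1.000 - (-4)·-2.000) / (13) = -0.769
Iteration 2:
  u = (-8 - (3)·-0.417 - (-4)·-1.429 - (-4)·-0.769) / (15) = -1.036
  v = (-10 - (-4)·-1.533 - (2)·-1.429 - (-3)·-0.769) / (12) = -1.298
  w = (7 - (-3)·-1.533 - (-1)·-0.417 - (-1)·-0.769) / (-7) = -0.174
  t = (-1 - (-2)·-1.533 - (3)·-0.417 - (-4)·-1.429) / (13) = -0.656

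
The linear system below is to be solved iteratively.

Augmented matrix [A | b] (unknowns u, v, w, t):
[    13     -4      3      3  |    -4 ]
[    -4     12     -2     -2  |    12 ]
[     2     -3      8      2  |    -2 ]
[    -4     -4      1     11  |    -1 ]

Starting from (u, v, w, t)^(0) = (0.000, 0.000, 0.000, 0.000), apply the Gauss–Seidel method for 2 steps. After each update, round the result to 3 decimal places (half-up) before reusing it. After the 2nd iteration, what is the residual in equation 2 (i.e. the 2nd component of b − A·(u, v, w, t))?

0.174

Iteration 1:
  u = (-4 - (-4)·0.000 - (3)·0.000 - (3)·0.000) / (13) = -0.308
  v = (12 - (-4)·-0.308 - (-2)·0.000 - (-2)·0.000) / (12) = 0.897
  w = (-2 - (2)·-0.308 - (-3)·0.897 - (2)·0.000) / (8) = 0.163
  t = (-1 - (-4)·-0.308 - (-4)·0.897 - (1)·0.163) / (11) = 0.108
Iteration 2:
  u = (-4 - (-4)·0.897 - (3)·0.163 - (3)·0.108) / (13) = -0.094
  v = (12 - (-4)·-0.094 - (-2)·0.163 - (-2)·0.108) / (12) = 1.014
  w = (-2 - (2)·-0.094 - (-3)·1.014 - (2)·0.108) / (8) = 0.127
  t = (-1 - (-4)·-0.094 - (-4)·1.014 - (1)·0.127) / (11) = 0.232
Residual b − A·x = (0.201, 0.174, -0.250, 0.001)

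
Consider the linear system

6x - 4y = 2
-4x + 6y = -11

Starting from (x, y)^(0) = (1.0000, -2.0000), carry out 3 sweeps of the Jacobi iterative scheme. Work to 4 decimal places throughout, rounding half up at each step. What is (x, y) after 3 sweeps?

Iteration 1:
  x = (2 - (-4)·-2.0000) / (6) = -1.0000
  y = (-11 - (-4)·1.0000) / (6) = -1.1667
Iteration 2:
  x = (2 - (-4)·-1.1667) / (6) = -0.4445
  y = (-11 - (-4)·-1.0000) / (6) = -2.5000
Iteration 3:
  x = (2 - (-4)·-2.5000) / (6) = -1.3333
  y = (-11 - (-4)·-0.4445) / (6) = -2.1297

(-1.3333, -2.1297)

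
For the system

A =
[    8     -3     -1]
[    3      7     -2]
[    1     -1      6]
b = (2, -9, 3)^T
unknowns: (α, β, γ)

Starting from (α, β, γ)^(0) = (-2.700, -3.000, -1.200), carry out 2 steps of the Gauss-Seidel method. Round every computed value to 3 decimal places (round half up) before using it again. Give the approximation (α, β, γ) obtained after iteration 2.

Iteration 1:
  α = (2 - (-3)·-3.000 - (-1)·-1.200) / (8) = -1.025
  β = (-9 - (3)·-1.025 - (-2)·-1.200) / (7) = -1.189
  γ = (3 - (1)·-1.025 - (-1)·-1.189) / (6) = 0.473
Iteration 2:
  α = (2 - (-3)·-1.189 - (-1)·0.473) / (8) = -0.137
  β = (-9 - (3)·-0.137 - (-2)·0.473) / (7) = -1.092
  γ = (3 - (1)·-0.137 - (-1)·-1.092) / (6) = 0.341

(-0.137, -1.092, 0.341)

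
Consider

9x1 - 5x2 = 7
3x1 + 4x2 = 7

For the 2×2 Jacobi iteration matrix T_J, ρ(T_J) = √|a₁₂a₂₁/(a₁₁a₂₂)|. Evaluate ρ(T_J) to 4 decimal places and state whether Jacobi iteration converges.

a₁₂a₂₁/(a₁₁a₂₂) = (-5)·(3) / ((9)·(4)) = -0.416667
ρ = √|-0.416667| = √0.416667 = 0.6455
ρ < 1, so Jacobi converges

0.6455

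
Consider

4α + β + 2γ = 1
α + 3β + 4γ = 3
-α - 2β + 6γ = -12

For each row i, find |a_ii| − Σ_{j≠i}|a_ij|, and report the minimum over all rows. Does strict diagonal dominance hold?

-2

row 1: |4| − (1+2) = 1
row 2: |3| − (1+4) = -2
row 3: |6| − (1+2) = 3
minimum over rows = -2 → not strictly diagonally dominant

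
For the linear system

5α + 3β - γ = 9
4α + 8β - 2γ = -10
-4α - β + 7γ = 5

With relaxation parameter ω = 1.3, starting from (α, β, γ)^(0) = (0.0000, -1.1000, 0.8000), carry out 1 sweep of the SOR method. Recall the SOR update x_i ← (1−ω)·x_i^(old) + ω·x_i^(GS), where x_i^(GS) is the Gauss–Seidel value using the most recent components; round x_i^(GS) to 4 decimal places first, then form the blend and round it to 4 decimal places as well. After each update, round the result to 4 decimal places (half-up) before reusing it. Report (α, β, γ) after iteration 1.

Iteration 1:
  α: GS value = (9 - (3)·-1.1000 - (-1)·0.8000) / (5) = 2.6200;  α ← (1−ω)·0.0000 + ω·2.6200 = 3.4060
  β: GS value = (-10 - (4)·3.4060 - (-2)·0.8000) / (8) = -2.7530;  β ← (1−ω)·-1.1000 + ω·-2.7530 = -3.2489
  γ: GS value = (5 - (-4)·3.4060 - (-1)·-3.2489) / (7) = 2.1964;  γ ← (1−ω)·0.8000 + ω·2.1964 = 2.6153

(3.4060, -3.2489, 2.6153)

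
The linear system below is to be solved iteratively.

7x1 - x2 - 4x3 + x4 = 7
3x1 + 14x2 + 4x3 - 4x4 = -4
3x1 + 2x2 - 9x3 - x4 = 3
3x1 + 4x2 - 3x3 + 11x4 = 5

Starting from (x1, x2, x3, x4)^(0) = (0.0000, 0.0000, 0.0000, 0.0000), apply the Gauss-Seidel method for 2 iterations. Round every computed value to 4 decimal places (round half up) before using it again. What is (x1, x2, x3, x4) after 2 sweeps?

Iteration 1:
  x1 = (7 - (-1)·0.0000 - (-4)·0.0000 - (1)·0.0000) / (7) = 1.0000
  x2 = (-4 - (3)·1.0000 - (4)·0.0000 - (-4)·0.0000) / (14) = -0.5000
  x3 = (3 - (3)·1.0000 - (2)·-0.5000 - (-1)·0.0000) / (-9) = -0.1111
  x4 = (5 - (3)·1.0000 - (4)·-0.5000 - (-3)·-0.1111) / (11) = 0.3333
Iteration 2:
  x1 = (7 - (-1)·-0.5000 - (-4)·-0.1111 - (1)·0.3333) / (7) = 0.8175
  x2 = (-4 - (3)·0.8175 - (4)·-0.1111 - (-4)·0.3333) / (14) = -0.3339
  x3 = (3 - (3)·0.8175 - (2)·-0.3339 - (-1)·0.3333) / (-9) = -0.1721
  x4 = (5 - (3)·0.8175 - (4)·-0.3339 - (-3)·-0.1721) / (11) = 0.3061

(0.8175, -0.3339, -0.1721, 0.3061)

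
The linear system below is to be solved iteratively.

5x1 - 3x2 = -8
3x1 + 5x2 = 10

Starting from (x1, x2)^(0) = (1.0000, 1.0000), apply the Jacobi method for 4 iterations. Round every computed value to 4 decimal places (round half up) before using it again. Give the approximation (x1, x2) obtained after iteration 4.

Iteration 1:
  x1 = (-8 - (-3)·1.0000) / (5) = -1.0000
  x2 = (10 - (3)·1.0000) / (5) = 1.4000
Iteration 2:
  x1 = (-8 - (-3)·1.4000) / (5) = -0.7600
  x2 = (10 - (3)·-1.0000) / (5) = 2.6000
Iteration 3:
  x1 = (-8 - (-3)·2.6000) / (5) = -0.0400
  x2 = (10 - (3)·-0.7600) / (5) = 2.4560
Iteration 4:
  x1 = (-8 - (-3)·2.4560) / (5) = -0.1264
  x2 = (10 - (3)·-0.0400) / (5) = 2.0240

(-0.1264, 2.0240)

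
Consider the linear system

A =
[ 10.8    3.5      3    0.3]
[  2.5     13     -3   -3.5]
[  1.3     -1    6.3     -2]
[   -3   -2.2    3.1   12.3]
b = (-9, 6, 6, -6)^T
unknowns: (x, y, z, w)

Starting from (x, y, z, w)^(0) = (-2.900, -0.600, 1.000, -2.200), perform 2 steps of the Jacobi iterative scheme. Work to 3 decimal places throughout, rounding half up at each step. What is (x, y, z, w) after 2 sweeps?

(-1.214, 0.382, 0.740, -0.770)

Iteration 1:
  x = (-9 - (3.5)·-0.600 - (3)·1.000 - (0.3)·-2.200) / (10.8) = -0.856
  y = (6 - (2.5)·-2.900 - (-3)·1.000 - (-3.5)·-2.200) / (13) = 0.658
  z = (6 - (1.3)·-2.900 - (-1)·-0.600 - (-2)·-2.200) / (6.3) = 0.757
  w = (-6 - (-3)·-2.900 - (-2.2)·-0.600 - (3.1)·1.000) / (12.3) = -1.554
Iteration 2:
  x = (-9 - (3.5)·0.658 - (3)·0.757 - (0.3)·-1.554) / (10.8) = -1.214
  y = (6 - (2.5)·-0.856 - (-3)·0.757 - (-3.5)·-1.554) / (13) = 0.382
  z = (6 - (1.3)·-0.856 - (-1)·0.658 - (-2)·-1.554) / (6.3) = 0.740
  w = (-6 - (-3)·-0.856 - (-2.2)·0.658 - (3.1)·0.757) / (12.3) = -0.770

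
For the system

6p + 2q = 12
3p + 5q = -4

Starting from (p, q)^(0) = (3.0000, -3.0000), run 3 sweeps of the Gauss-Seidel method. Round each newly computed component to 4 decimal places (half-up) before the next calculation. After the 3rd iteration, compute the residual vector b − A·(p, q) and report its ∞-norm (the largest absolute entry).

0.0320

Iteration 1:
  p = (12 - (2)·-3.0000) / (6) = 3.0000
  q = (-4 - (3)·3.0000) / (5) = -2.6000
Iteration 2:
  p = (12 - (2)·-2.6000) / (6) = 2.8667
  q = (-4 - (3)·2.8667) / (5) = -2.5200
Iteration 3:
  p = (12 - (2)·-2.5200) / (6) = 2.8400
  q = (-4 - (3)·2.8400) / (5) = -2.5040
Residual b − A·x = (-0.0320, 0.0000); ∞-norm = 0.0320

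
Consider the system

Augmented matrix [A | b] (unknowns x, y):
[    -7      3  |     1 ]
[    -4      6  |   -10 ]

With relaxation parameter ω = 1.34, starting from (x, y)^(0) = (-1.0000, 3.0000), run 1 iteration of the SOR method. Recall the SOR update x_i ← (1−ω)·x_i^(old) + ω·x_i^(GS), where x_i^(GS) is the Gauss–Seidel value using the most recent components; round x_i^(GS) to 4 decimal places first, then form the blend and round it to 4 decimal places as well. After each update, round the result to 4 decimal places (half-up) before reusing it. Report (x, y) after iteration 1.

Iteration 1:
  x: GS value = (1 - (3)·3.0000) / (-7) = 1.1429;  x ← (1−ω)·-1.0000 + ω·1.1429 = 1.8715
  y: GS value = (-10 - (-4)·1.8715) / (6) = -0.4190;  y ← (1−ω)·3.0000 + ω·-0.4190 = -1.5815

(1.8715, -1.5815)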